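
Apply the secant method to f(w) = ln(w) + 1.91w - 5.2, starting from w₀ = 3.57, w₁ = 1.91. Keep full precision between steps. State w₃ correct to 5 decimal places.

2.28924

f(w_0) = 2.891266, f(w_1) = -0.904797
w_2 = 1.910000 - (-0.904797)·(1.910000 - 3.570000)/(-0.904797 - (2.891266)) = 2.305663; f(w_2) = 0.039185
w_3 = 2.305663 - (0.039185)·(2.305663 - 1.910000)/(0.039185 - (-0.904797)) = 2.289239; f(w_3) = 0.000666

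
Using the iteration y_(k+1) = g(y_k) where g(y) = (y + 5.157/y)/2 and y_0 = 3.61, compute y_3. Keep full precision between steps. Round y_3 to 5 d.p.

y_1 = g(3.610000) = 2.519266
y_2 = g(2.519266) = 2.283145
y_3 = g(2.283145) = 2.270936

2.27094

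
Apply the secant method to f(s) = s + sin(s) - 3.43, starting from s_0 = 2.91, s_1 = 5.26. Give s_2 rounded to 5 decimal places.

3.44889

f(s_0) = -0.290472, f(s_1) = 0.976229
s_2 = 5.260000 - (0.976229)·(5.260000 - 2.910000)/(0.976229 - (-0.290472)) = 3.448887; f(s_2) = -0.283594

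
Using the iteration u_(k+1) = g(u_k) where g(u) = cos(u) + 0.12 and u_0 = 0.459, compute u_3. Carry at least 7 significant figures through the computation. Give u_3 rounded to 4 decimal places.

0.9183

u_1 = g(0.459000) = 1.016496
u_2 = g(1.016496) = 0.646349
u_3 = g(0.646349) = 0.918288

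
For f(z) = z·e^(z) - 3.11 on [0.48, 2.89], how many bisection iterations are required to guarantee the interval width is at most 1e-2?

8

Initial width b − a = 2.89 − 0.48 = 2.410000.
After n steps the width is (b−a)/2^n; need (b−a)/2^n ≤ 1e-2.
So n ≥ log₂(2.410000/1e-2) = log₂(241.0000) ≈ 7.9129.
Hence n = 8.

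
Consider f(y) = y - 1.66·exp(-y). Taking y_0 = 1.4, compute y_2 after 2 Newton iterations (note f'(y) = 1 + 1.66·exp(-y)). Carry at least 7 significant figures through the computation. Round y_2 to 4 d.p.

0.7681

y_0 = 1.400000: f = 0.990649, f' = 1.409351 → y_1 = 1.400000 - (0.990649)/(1.409351) = 0.697088
y_1 = 0.697088: f = -0.129647, f' = 1.826735 → y_2 = 0.697088 - (-0.129647)/(1.826735) = 0.768060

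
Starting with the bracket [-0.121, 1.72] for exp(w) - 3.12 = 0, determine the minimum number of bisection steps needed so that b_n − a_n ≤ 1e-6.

Initial width b − a = 1.72 − -0.121 = 1.841000.
After n steps the width is (b−a)/2^n; need (b−a)/2^n ≤ 1e-6.
So n ≥ log₂(1.841000/1e-6) = log₂(1841000.0000) ≈ 20.8121.
Hence n = 21.

21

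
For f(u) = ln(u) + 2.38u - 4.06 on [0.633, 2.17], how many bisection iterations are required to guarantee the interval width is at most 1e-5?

18

Initial width b − a = 2.17 − 0.633 = 1.537000.
After n steps the width is (b−a)/2^n; need (b−a)/2^n ≤ 1e-5.
So n ≥ log₂(1.537000/1e-5) = log₂(153700.0000) ≈ 17.2298.
Hence n = 18.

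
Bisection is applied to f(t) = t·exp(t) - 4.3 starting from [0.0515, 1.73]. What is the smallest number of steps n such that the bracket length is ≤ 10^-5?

Initial width b − a = 1.73 − 0.0515 = 1.678500.
After n steps the width is (b−a)/2^n; need (b−a)/2^n ≤ 10^-5.
So n ≥ log₂(1.678500/10^-5) = log₂(167850.0000) ≈ 17.3568.
Hence n = 18.

18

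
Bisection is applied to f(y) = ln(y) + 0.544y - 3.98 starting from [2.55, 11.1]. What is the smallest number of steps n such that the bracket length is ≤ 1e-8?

Initial width b − a = 11.1 − 2.55 = 8.550000.
After n steps the width is (b−a)/2^n; need (b−a)/2^n ≤ 1e-8.
So n ≥ log₂(8.550000/1e-8) = log₂(855000000.0000) ≈ 29.6713.
Hence n = 30.

30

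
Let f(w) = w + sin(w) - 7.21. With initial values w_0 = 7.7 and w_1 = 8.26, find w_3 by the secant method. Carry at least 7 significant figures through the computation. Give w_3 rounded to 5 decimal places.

6.97136

Secant update: w_(k+1) = w_k − f(w_k)·(w_k − w_(k-1))/(f(w_k) − f(w_(k-1))).
f(w_0) = 1.478168, f(w_1) = 1.968701
w_2 = 8.260000 - (1.968701)·(8.260000 - 7.700000)/(1.968701 - (1.478168)) = 6.012499; f(w_2) = -1.464895
w_3 = 6.012499 - (-1.464895)·(6.012499 - 8.260000)/(-1.464895 - (1.968701)) = 6.971363; f(w_3) = 0.396494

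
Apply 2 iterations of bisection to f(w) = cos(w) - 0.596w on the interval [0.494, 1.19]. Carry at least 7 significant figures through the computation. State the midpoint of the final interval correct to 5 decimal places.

f(0.494000) = 0.586019, f(1.190000) = -0.337580 (opposite signs)
step 1: m = 0.842000, f(m) = 0.164140 > 0 → root in [0.842000, 1.190000]
step 2: m = 1.016000, f(m) = -0.078766 < 0 → root in [0.842000, 1.016000]
Midpoint of [0.842000, 1.016000] = 0.929000

0.92900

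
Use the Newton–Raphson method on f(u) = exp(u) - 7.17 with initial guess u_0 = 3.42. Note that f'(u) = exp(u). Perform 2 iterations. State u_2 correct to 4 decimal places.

2.1588

Newton update: u ← u − f(u)/f'(u).
u_0 = 3.420000: f = 23.399415, f' = 30.569415 → u_1 = 3.420000 - (23.399415)/(30.569415) = 2.654548
u_1 = 2.654548: f = 7.048560, f' = 14.218560 → u_2 = 2.654548 - (7.048560)/(14.218560) = 2.158819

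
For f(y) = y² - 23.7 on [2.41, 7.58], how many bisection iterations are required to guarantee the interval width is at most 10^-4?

16

Initial width b − a = 7.58 − 2.41 = 5.170000.
After n steps the width is (b−a)/2^n; need (b−a)/2^n ≤ 10^-4.
So n ≥ log₂(5.170000/10^-4) = log₂(51700.0000) ≈ 15.6579.
Hence n = 16.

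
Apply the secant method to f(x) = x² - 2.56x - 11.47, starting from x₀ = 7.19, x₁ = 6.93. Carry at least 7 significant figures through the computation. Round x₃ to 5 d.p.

4.98488

f(x_0) = 21.819700, f(x_1) = 18.814100
x_2 = 6.930000 - (18.814100)·(6.930000 - 7.190000)/(18.814100 - (21.819700)) = 5.302483; f(x_2) = 3.071967
x_3 = 5.302483 - (3.071967)·(5.302483 - 6.930000)/(3.071967 - (18.814100)) = 4.984884; f(x_3) = 0.617766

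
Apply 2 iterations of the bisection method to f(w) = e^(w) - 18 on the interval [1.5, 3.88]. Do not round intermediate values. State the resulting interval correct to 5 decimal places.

[2.69000, 3.28500]

f(1.500000) = -13.518311, f(3.880000) = 30.424215 (opposite signs)
step 1: m = 2.690000, f(m) = -3.268324 < 0 → root in [2.690000, 3.880000]
step 2: m = 3.285000, f(m) = 8.708984 > 0 → root in [2.690000, 3.285000]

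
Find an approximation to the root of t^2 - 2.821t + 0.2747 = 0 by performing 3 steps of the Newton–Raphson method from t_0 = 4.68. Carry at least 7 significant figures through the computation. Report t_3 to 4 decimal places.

f'(t) = 2t - 2.821
t_0 = 4.680000: f = 8.974820, f' = 6.539000 → t_1 = 4.680000 - (8.974820)/(6.539000) = 3.307494
t_1 = 3.307494: f = 1.883774, f' = 3.793987 → t_2 = 3.307494 - (1.883774)/(3.793987) = 2.810978
t_2 = 2.810978: f = 0.246528, f' = 2.800956 → t_3 = 2.810978 - (0.246528)/(2.800956) = 2.722962

2.7230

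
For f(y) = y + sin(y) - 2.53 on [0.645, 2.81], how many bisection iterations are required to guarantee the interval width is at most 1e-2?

Initial width b − a = 2.81 − 0.645 = 2.165000.
After n steps the width is (b−a)/2^n; need (b−a)/2^n ≤ 1e-2.
So n ≥ log₂(2.165000/1e-2) = log₂(216.5000) ≈ 7.7582.
Hence n = 8.

8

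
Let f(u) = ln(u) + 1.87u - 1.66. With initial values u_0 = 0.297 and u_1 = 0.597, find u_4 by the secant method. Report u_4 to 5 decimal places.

0.92768

Secant update: u_(k+1) = u_k − f(u_k)·(u_k − u_(k-1))/(f(u_k) − f(u_(k-1))).
f(u_0) = -2.318633, f(u_1) = -1.059448
u_2 = 0.597000 - (-1.059448)·(0.597000 - 0.297000)/(-1.059448 - (-2.318633)) = 0.849413; f(u_2) = -0.234808
u_3 = 0.849413 - (-0.234808)·(0.849413 - 0.597000)/(-0.234808 - (-1.059448)) = 0.921285; f(u_3) = -0.019183
u_4 = 0.921285 - (-0.019183)·(0.921285 - 0.849413)/(-0.019183 - (-0.234808)) = 0.927679; f(u_4) = -0.000310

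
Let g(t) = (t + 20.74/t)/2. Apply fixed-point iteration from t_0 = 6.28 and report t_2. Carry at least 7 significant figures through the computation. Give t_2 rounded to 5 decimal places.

t_1 = g(6.280000) = 4.791274
t_2 = g(4.791274) = 4.559988

4.55999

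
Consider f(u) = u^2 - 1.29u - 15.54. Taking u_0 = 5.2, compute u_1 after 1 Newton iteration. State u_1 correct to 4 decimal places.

f'(u) = 2u - 1.29
u_0 = 5.200000: f = 4.792000, f' = 9.110000 → u_1 = 5.200000 - (4.792000)/(9.110000) = 4.673985

4.6740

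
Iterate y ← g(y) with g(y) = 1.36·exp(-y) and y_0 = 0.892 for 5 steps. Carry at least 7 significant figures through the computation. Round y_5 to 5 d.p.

y_1 = g(0.892000) = 0.557376
y_2 = g(0.557376) = 0.778885
y_3 = g(0.778885) = 0.624127
y_4 = g(0.624127) = 0.728591
y_5 = g(0.728591) = 0.656320

0.65632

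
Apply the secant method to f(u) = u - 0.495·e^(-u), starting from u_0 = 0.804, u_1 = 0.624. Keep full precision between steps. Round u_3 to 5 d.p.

f(u_0) = 0.582470, f(u_1) = 0.358781
u_2 = 0.624000 - (0.358781)·(0.624000 - 0.804000)/(0.358781 - (0.582470)) = 0.335294; f(u_2) = -0.018694
u_3 = 0.335294 - (-0.018694)·(0.335294 - 0.624000)/(-0.018694 - (0.358781)) = 0.349592; f(u_3) = 0.000629

0.34959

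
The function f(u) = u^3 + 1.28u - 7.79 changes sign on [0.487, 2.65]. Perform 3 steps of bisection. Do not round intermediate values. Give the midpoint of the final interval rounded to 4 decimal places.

f(0.487000) = -7.051139, f(2.650000) = 14.211625 (opposite signs)
step 1: m = 1.568500, f(m) = -1.923508 < 0 → root in [1.568500, 2.650000]
step 2: m = 2.109250, f(m) = 4.293757 > 0 → root in [1.568500, 2.109250]
step 3: m = 1.838875, f(m) = 0.781845 > 0 → root in [1.568500, 1.838875]
Midpoint of [1.568500, 1.838875] = 1.703688

1.7037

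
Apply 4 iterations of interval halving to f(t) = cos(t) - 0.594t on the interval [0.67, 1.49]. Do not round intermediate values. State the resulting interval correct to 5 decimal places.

f(0.670000) = 0.385842, f(1.490000) = -0.804352 (opposite signs)
step 1: m = 1.080000, f(m) = -0.170192 < 0 → root in [0.670000, 1.080000]
step 2: m = 0.875000, f(m) = 0.121247 > 0 → root in [0.875000, 1.080000]
step 3: m = 0.977500, f(m) = -0.021538 < 0 → root in [0.875000, 0.977500]
step 4: m = 0.926250, f(m) = 0.050643 > 0 → root in [0.926250, 0.977500]

[0.92625, 0.97750]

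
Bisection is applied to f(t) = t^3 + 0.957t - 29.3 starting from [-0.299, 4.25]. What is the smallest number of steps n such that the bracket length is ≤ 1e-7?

26

Initial width b − a = 4.25 − -0.299 = 4.549000.
After n steps the width is (b−a)/2^n; need (b−a)/2^n ≤ 1e-7.
So n ≥ log₂(4.549000/1e-7) = log₂(45490000.0000) ≈ 25.4390.
Hence n = 26.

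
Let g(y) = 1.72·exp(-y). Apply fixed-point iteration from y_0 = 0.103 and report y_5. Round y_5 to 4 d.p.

1.0217

y_1 = g(0.103000) = 1.551658
y_2 = g(1.551658) = 0.364462
y_3 = g(0.364462) = 1.194661
y_4 = g(1.194661) = 0.520827
y_5 = g(0.520827) = 1.021730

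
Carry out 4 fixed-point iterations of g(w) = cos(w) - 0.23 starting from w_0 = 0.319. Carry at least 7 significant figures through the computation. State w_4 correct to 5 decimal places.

w_1 = g(0.319000) = 0.719550
w_2 = g(0.719550) = 0.522103
w_3 = g(0.522103) = 0.636772
w_4 = g(0.636772) = 0.574019

0.57402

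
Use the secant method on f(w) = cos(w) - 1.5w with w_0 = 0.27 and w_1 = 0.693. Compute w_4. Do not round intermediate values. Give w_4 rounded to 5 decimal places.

Secant update: w_(k+1) = w_k − f(w_k)·(w_k − w_(k-1))/(f(w_k) − f(w_(k-1))).
f(w_0) = 0.558771, f(w_1) = -0.270167
w_2 = 0.693000 - (-0.270167)·(0.693000 - 0.270000)/(-0.270167 - (0.558771)) = 0.555136; f(w_2) = 0.017125
w_3 = 0.555136 - (0.017125)·(0.555136 - 0.693000)/(0.017125 - (-0.270167)) = 0.563354; f(w_3) = 0.000438
w_4 = 0.563354 - (0.000438)·(0.563354 - 0.555136)/(0.000438 - (0.017125)) = 0.563570; f(w_4) = -0.000001

0.56357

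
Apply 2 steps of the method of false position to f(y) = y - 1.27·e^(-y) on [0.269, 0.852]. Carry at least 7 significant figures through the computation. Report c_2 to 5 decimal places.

0.65907

f(0.269000) = -0.701462, f(0.852000) = 0.310268
step 1: c = 0.673211, f(c) = 0.025425 > 0 → new bracket [0.269000, 0.673211]
step 2: c = 0.659073, f(c) = 0.002063 > 0 → new bracket [0.269000, 0.659073]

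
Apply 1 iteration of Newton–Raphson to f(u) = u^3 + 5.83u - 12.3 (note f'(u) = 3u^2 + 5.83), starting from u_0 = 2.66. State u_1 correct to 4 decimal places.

Newton update: u ← u − f(u)/f'(u).
u_0 = 2.660000: f = 22.028896, f' = 27.056800 → u_1 = 2.660000 - (22.028896)/(27.056800) = 1.845828

1.8458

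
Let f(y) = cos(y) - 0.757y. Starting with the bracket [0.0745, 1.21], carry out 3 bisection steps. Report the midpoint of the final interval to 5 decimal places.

f(0.074500) = 0.940830, f(1.210000) = -0.562951 (opposite signs)
step 1: m = 0.642250, f(m) = 0.314567 > 0 → root in [0.642250, 1.210000]
step 2: m = 0.926125, f(m) = -0.100141 < 0 → root in [0.642250, 0.926125]
step 3: m = 0.784188, f(m) = 0.114332 > 0 → root in [0.784188, 0.926125]
Midpoint of [0.784188, 0.926125] = 0.855156

0.85516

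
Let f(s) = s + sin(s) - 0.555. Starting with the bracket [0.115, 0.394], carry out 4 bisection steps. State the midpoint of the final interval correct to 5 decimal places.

0.28066

f(0.115000) = -0.325253, f(0.394000) = 0.222885 (opposite signs)
step 1: m = 0.254500, f(m) = -0.048738 < 0 → root in [0.254500, 0.394000]
step 2: m = 0.324250, f(m) = 0.087848 > 0 → root in [0.254500, 0.324250]
step 3: m = 0.289375, f(m) = 0.019728 > 0 → root in [0.254500, 0.289375]
step 4: m = 0.271938, f(m) = -0.014464 < 0 → root in [0.271938, 0.289375]
Midpoint of [0.271938, 0.289375] = 0.280656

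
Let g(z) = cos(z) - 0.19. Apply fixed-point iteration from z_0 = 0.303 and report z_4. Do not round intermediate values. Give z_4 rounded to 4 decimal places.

z_1 = g(0.303000) = 0.764446
z_2 = g(0.764446) = 0.531766
z_3 = g(0.531766) = 0.671913
z_4 = g(0.671913) = 0.592632

0.5926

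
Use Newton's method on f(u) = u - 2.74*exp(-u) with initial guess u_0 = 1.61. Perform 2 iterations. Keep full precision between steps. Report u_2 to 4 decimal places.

1.0023

Newton update: u ← u − f(u)/f'(u).
f'(u) = 1 + 2.74*exp(-u)
u_0 = 1.610000: f = 1.062308, f' = 1.547692 → u_1 = 1.610000 - (1.062308)/(1.547692) = 0.923618
u_1 = 0.923618: f = -0.164381, f' = 2.087999 → u_2 = 0.923618 - (-0.164381)/(2.087999) = 1.002344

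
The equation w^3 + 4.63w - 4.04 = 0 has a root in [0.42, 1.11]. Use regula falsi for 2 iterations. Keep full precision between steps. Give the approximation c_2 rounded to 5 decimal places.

False-position update: c = (a·f(b) − b·f(a))/(f(b) − f(a)); replace the endpoint whose sign matches f(c).
f(0.420000) = -2.021312, f(1.110000) = 2.466931
step 1: c = 0.730746, f(c) = -0.266433 < 0 → new bracket [0.730746, 1.110000]
step 2: c = 0.767714, f(c) = -0.033006 < 0 → new bracket [0.767714, 1.110000]

0.76771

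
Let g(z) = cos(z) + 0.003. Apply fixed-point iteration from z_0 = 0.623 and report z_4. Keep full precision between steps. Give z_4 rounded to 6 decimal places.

0.717402

z_1 = g(0.623000) = 0.815132
z_2 = g(0.815132) = 0.688773
z_3 = g(0.688773) = 0.775027
z_4 = g(0.775027) = 0.717402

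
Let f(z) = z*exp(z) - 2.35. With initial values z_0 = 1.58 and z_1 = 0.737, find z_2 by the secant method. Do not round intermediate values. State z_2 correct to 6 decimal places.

0.848367

f(z_0) = 5.320830, f(z_1) = -0.809923
z_2 = 0.737000 - (-0.809923)·(0.737000 - 1.580000)/(-0.809923 - (5.320830)) = 0.848367; f(z_2) = -0.368359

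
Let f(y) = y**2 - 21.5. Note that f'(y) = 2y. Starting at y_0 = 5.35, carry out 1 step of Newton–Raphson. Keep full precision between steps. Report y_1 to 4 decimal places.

4.6843

y_0 = 5.350000: f = 7.122500, f' = 10.700000 → y_1 = 5.350000 - (7.122500)/(10.700000) = 4.684346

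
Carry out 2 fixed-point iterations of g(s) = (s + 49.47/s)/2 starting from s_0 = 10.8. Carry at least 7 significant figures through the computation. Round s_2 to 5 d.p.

7.06154

s_1 = g(10.800000) = 7.690278
s_2 = g(7.690278) = 7.061538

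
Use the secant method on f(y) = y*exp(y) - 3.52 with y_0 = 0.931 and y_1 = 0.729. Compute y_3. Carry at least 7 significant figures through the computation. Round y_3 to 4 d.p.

f(y_0) = -1.158011, f(y_1) = -2.008778
y_2 = 0.729000 - (-2.008778)·(0.729000 - 0.931000)/(-2.008778 - (-1.158011)) = 1.205950; f(y_2) = 0.507788
y_3 = 1.205950 - (0.507788)·(1.205950 - 0.729000)/(0.507788 - (-2.008778)) = 1.109712; f(y_3) = -0.153707

1.1097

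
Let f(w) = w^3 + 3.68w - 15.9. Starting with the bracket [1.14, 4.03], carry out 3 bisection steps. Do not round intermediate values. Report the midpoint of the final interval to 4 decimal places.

f(1.140000) = -10.223256, f(4.030000) = 64.381227 (opposite signs)
step 1: m = 2.585000, f(m) = 10.886352 > 0 → root in [1.140000, 2.585000]
step 2: m = 1.862500, f(m) = -2.585162 < 0 → root in [1.862500, 2.585000]
step 3: m = 2.223750, f(m) = 3.279986 > 0 → root in [1.862500, 2.223750]
Midpoint of [1.862500, 2.223750] = 2.043125

2.0431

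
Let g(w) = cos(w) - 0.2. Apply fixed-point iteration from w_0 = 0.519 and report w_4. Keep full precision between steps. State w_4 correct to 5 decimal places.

w_1 = g(0.519000) = 0.668316
w_2 = g(0.668316) = 0.584867
w_3 = g(0.584867) = 0.633786
w_4 = g(0.633786) = 0.605791

0.60579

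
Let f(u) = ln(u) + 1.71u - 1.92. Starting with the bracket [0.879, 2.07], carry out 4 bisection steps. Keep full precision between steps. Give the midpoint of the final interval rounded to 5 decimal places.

f(0.879000) = -0.545880, f(2.070000) = 2.347249 (opposite signs)
step 1: m = 1.474500, f(m) = 0.989714 > 0 → root in [0.879000, 1.474500]
step 2: m = 1.176750, f(m) = 0.254999 > 0 → root in [0.879000, 1.176750]
step 3: m = 1.027875, f(m) = -0.134840 < 0 → root in [1.027875, 1.176750]
step 4: m = 1.102313, f(m) = 0.062365 > 0 → root in [1.027875, 1.102313]
Midpoint of [1.027875, 1.102313] = 1.065094

1.06509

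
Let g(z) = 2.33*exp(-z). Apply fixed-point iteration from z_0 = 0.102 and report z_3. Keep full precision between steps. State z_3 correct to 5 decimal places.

1.75365

z_1 = g(0.102000) = 2.104059
z_2 = g(2.104059) = 0.284168
z_3 = g(0.284168) = 1.753652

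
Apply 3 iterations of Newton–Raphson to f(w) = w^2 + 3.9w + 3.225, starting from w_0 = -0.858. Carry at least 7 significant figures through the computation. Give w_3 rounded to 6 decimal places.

f'(w) = 2w + 3.9
w_0 = -0.858000: f = 0.614964, f' = 2.184000 → w_1 = -0.858000 - (0.614964)/(2.184000) = -1.139577
w_1 = -1.139577: f = 0.079286, f' = 1.620846 → w_2 = -1.139577 - (0.079286)/(1.620846) = -1.188493
w_2 = -1.188493: f = 0.002393, f' = 1.523014 → w_3 = -1.188493 - (0.002393)/(1.523014) = -1.190064

-1.190064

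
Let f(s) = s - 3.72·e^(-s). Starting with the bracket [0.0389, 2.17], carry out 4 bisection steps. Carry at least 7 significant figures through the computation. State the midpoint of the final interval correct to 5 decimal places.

1.17105

f(0.038900) = -3.539170, f(2.170000) = 1.745259 (opposite signs)
step 1: m = 1.104450, f(m) = -0.128332 < 0 → root in [1.104450, 2.170000]
step 2: m = 1.637225, f(m) = 0.913614 > 0 → root in [1.104450, 1.637225]
step 3: m = 1.370837, f(m) = 0.426351 > 0 → root in [1.104450, 1.370837]
step 4: m = 1.237644, f(m) = 0.158595 > 0 → root in [1.104450, 1.237644]
Midpoint of [1.104450, 1.237644] = 1.171047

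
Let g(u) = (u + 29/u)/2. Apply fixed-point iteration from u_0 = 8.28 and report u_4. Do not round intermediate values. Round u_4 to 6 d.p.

5.385165

u_1 = g(8.280000) = 5.891208
u_2 = g(5.891208) = 5.406899
u_3 = g(5.406899) = 5.385208
u_4 = g(5.385208) = 5.385165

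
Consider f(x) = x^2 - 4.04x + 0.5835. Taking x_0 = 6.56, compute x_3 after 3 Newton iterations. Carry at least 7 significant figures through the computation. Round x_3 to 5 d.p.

3.89339

f'(x) = 2x - 4.04
x_0 = 6.560000: f = 17.114700, f' = 9.080000 → x_1 = 6.560000 - (17.114700)/(9.080000) = 4.675121
x_1 = 4.675121: f = 3.552768, f' = 5.310242 → x_2 = 4.675121 - (3.552768)/(5.310242) = 4.006080
x_2 = 4.006080: f = 0.447615, f' = 3.972161 → x_3 = 4.006080 - (0.447615)/(3.972161) = 3.893392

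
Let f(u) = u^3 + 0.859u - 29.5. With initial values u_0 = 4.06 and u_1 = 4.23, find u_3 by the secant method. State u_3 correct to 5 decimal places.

3.08148

f(u_0) = 40.910956, f(u_1) = 49.820537
u_2 = 4.230000 - (49.820537)·(4.230000 - 4.060000)/(49.820537 - (40.910956)) = 3.279395; f(u_2) = 8.585033
u_3 = 3.279395 - (8.585033)·(3.279395 - 4.230000)/(8.585033 - (49.820537)) = 3.081484; f(u_3) = 2.407353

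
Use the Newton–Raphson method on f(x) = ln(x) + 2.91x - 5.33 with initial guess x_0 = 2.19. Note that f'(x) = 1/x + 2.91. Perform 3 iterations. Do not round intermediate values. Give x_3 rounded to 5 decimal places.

1.65789

Newton update: x ← x − f(x)/f'(x).
x_0 = 2.190000: f = 1.826802, f' = 3.366621 → x_1 = 2.190000 - (1.826802)/(3.366621) = 1.647378
x_1 = 1.647378: f = -0.036944, f' = 3.517025 → x_2 = 1.647378 - (-0.036944)/(3.517025) = 1.657883
x_2 = 1.657883: f = -0.000020, f' = 3.513179 → x_3 = 1.657883 - (-0.000020)/(3.513179) = 1.657888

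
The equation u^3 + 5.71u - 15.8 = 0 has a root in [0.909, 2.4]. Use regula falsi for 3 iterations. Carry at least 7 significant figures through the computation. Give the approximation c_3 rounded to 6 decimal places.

f(0.909000) = -9.858521, f(2.400000) = 11.728000
step 1: c = 1.589937, f(c) = -2.702262 < 0 → new bracket [1.589937, 2.400000]
step 2: c = 1.741632, f(c) = -0.572420 < 0 → new bracket [1.741632, 2.400000]
step 3: c = 1.772270, f(c) = -0.113739 < 0 → new bracket [1.772270, 2.400000]

1.772270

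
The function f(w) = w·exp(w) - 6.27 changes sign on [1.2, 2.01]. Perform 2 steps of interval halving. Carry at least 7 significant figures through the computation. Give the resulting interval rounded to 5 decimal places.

[1.40250, 1.60500]

f(1.200000) = -2.285860, f(2.010000) = 8.731268 (opposite signs)
step 1: m = 1.605000, f(m) = 1.719465 > 0 → root in [1.200000, 1.605000]
step 2: m = 1.402500, f(m) = -0.568346 < 0 → root in [1.402500, 1.605000]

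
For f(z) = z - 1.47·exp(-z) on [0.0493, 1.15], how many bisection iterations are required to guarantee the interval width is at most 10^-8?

Initial width b − a = 1.15 − 0.0493 = 1.100700.
After n steps the width is (b−a)/2^n; need (b−a)/2^n ≤ 10^-8.
So n ≥ log₂(1.100700/10^-8) = log₂(110070000.0000) ≈ 26.7138.
Hence n = 27.

27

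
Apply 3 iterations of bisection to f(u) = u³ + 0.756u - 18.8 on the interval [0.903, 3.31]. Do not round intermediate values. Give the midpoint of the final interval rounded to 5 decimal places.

f(0.903000) = -17.381018, f(3.310000) = 19.967051 (opposite signs)
step 1: m = 2.106500, f(m) = -7.860225 < 0 → root in [2.106500, 3.310000]
step 2: m = 2.708250, f(m) = 3.111416 > 0 → root in [2.106500, 2.708250]
step 3: m = 2.407375, f(m) = -3.028192 < 0 → root in [2.407375, 2.708250]
Midpoint of [2.407375, 2.708250] = 2.557812

2.55781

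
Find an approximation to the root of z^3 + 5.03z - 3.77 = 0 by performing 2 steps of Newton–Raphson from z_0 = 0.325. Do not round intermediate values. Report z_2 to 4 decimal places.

0.6858

f'(z) = 3z^2 + 5.03
z_0 = 0.325000: f = -2.100922, f' = 5.346875 → z_1 = 0.325000 - (-2.100922)/(5.346875) = 0.717925
z_1 = 0.717925: f = 0.211194, f' = 6.576250 → z_2 = 0.717925 - (0.211194)/(6.576250) = 0.685810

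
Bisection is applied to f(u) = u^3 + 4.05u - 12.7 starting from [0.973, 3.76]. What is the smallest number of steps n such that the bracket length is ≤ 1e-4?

15

Initial width b − a = 3.76 − 0.973 = 2.787000.
After n steps the width is (b−a)/2^n; need (b−a)/2^n ≤ 1e-4.
So n ≥ log₂(2.787000/1e-4) = log₂(27870.0000) ≈ 14.7664.
Hence n = 15.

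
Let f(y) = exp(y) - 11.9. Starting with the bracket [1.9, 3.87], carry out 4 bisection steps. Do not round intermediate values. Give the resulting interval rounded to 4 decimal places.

[2.3925, 2.5156]

f(1.900000) = -5.214106, f(3.870000) = 36.042386 (opposite signs)
step 1: m = 2.885000, f(m) = 6.003568 > 0 → root in [1.900000, 2.885000]
step 2: m = 2.392500, f(m) = -0.959188 < 0 → root in [2.392500, 2.885000]
step 3: m = 2.638750, f(m) = 2.095698 > 0 → root in [2.392500, 2.638750]
step 4: m = 2.515625, f(m) = 0.474340 > 0 → root in [2.392500, 2.515625]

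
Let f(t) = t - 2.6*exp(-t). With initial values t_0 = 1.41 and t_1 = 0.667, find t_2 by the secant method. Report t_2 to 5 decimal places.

1.01074

f(t_0) = 0.775227, f(t_1) = -0.667440
t_2 = 0.667000 - (-0.667440)·(0.667000 - 1.410000)/(-0.667440 - (0.775227)) = 1.010744; f(t_2) = 0.064478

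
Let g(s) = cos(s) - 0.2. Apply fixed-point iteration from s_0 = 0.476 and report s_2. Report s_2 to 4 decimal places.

0.5720

s_1 = g(0.476000) = 0.688835
s_2 = g(0.688835) = 0.571987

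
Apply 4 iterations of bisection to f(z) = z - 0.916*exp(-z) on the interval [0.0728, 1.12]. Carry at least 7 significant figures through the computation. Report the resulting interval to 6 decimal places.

[0.530950, 0.596400]

f(0.072800) = -0.778885, f(1.120000) = 0.821128 (opposite signs)
step 1: m = 0.596400, f(m) = 0.091876 > 0 → root in [0.072800, 0.596400]
step 2: m = 0.334600, f(m) = -0.320912 < 0 → root in [0.334600, 0.596400]
step 3: m = 0.465500, f(m) = -0.109584 < 0 → root in [0.465500, 0.596400]
step 4: m = 0.530950, f(m) = -0.007700 < 0 → root in [0.530950, 0.596400]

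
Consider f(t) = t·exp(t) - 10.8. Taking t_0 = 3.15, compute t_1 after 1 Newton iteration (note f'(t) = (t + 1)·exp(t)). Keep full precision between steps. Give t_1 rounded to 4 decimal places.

t_0 = 3.150000: f = 62.708603, f' = 96.844668 → t_1 = 3.150000 - (62.708603)/(96.844668) = 2.502483

2.5025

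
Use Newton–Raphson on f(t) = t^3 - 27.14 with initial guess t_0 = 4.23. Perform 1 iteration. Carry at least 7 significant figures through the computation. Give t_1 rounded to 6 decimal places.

3.325601

Newton update: t ← t − f(t)/f'(t).
f'(t) = 3t^2
t_0 = 4.230000: f = 48.546967, f' = 53.678700 → t_1 = 4.230000 - (48.546967)/(53.678700) = 3.325601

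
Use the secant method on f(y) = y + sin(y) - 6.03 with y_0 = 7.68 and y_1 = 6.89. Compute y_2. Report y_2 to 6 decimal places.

Secant update: y_(k+1) = y_k − f(y_k)·(y_k − y_(k-1))/(f(y_k) − f(y_(k-1))).
f(y_0) = 2.634903, f(y_1) = 1.430254
y_2 = 6.890000 - (1.430254)·(6.890000 - 7.680000)/(1.430254 - (2.634903)) = 5.952051; f(y_2) = -0.403066

5.952051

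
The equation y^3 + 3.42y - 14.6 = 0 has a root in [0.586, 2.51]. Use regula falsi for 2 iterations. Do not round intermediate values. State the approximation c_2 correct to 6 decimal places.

False-position update: c = (a·f(b) − b·f(a))/(f(b) − f(a)); replace the endpoint whose sign matches f(c).
f(0.586000) = -12.394650, f(2.510000) = 9.797451
step 1: c = 1.660585, f(c) = -4.341661 < 0 → new bracket [1.660585, 2.510000]
step 2: c = 1.921413, f(c) = -0.935242 < 0 → new bracket [1.921413, 2.510000]

1.921413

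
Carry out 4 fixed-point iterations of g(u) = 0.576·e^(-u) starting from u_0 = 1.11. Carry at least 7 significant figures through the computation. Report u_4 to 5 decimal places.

0.40279

u_1 = g(1.110000) = 0.189826
u_2 = g(0.189826) = 0.476411
u_3 = g(0.476411) = 0.357701
u_4 = g(0.357701) = 0.402787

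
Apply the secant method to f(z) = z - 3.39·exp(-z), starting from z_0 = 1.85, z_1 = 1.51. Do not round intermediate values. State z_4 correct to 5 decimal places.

f(z_0) = 1.316966, f(z_1) = 0.761115
z_2 = 1.510000 - (0.761115)·(1.510000 - 1.850000)/(0.761115 - (1.316966)) = 1.044445; f(z_2) = -0.148452
z_3 = 1.044445 - (-0.148452)·(1.044445 - 1.510000)/(-0.148452 - (0.761115)) = 1.120429; f(z_3) = 0.014815
z_4 = 1.120429 - (0.014815)·(1.120429 - 1.044445)/(0.014815 - (-0.148452)) = 1.113534; f(z_4) = 0.000271

1.11353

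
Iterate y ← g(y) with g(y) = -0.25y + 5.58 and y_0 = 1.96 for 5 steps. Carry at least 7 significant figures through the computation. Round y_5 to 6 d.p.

4.466445

y_1 = g(1.960000) = 5.090000
y_2 = g(5.090000) = 4.307500
y_3 = g(4.307500) = 4.503125
y_4 = g(4.503125) = 4.454219
y_5 = g(4.454219) = 4.466445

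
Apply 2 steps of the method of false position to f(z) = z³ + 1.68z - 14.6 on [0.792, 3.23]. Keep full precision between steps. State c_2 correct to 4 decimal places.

2.0047

f(0.792000) = -12.772647, f(3.230000) = 24.524667
step 1: c = 1.626905, f(c) = -7.560675 < 0 → new bracket [1.626905, 3.230000]
step 2: c = 2.004663, f(c) = -3.176086 < 0 → new bracket [2.004663, 3.230000]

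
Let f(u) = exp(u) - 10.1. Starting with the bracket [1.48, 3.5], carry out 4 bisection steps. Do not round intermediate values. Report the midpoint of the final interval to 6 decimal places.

f(1.480000) = -5.707054, f(3.500000) = 23.015452 (opposite signs)
step 1: m = 2.490000, f(m) = 1.961276 > 0 → root in [1.480000, 2.490000]
step 2: m = 1.985000, f(m) = -2.820953 < 0 → root in [1.985000, 2.490000]
step 3: m = 2.237500, f(m) = -0.730123 < 0 → root in [2.237500, 2.490000]
step 4: m = 2.363750, f(m) = 0.530742 > 0 → root in [2.237500, 2.363750]
Midpoint of [2.237500, 2.363750] = 2.300625

2.300625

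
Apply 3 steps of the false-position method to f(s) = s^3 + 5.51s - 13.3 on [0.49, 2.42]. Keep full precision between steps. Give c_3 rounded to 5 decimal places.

1.60802

f(0.490000) = -10.482451, f(2.420000) = 14.206688
step 1: c = 1.309434, f(c) = -3.839836 < 0 → new bracket [1.309434, 2.420000]
step 2: c = 1.545734, f(c) = -1.089791 < 0 → new bracket [1.545734, 2.420000]
step 3: c = 1.608021, f(c) = -0.281895 < 0 → new bracket [1.608021, 2.420000]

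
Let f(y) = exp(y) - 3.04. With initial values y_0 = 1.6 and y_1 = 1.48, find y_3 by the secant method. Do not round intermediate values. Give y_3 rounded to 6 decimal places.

1.125227

Secant update: y_(k+1) = y_k − f(y_k)·(y_k − y_(k-1))/(f(y_k) − f(y_(k-1))).
f(y_0) = 1.913032, f(y_1) = 1.352946
y_2 = 1.480000 - (1.352946)·(1.480000 - 1.600000)/(1.352946 - (1.913032)) = 1.190128; f(y_2) = 0.247502
y_3 = 1.190128 - (0.247502)·(1.190128 - 1.480000)/(0.247502 - (1.352946)) = 1.125227; f(y_3) = 0.040918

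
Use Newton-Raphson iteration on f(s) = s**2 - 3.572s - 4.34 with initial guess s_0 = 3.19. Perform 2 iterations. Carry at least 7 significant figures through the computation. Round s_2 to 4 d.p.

Newton update: s ← s − f(s)/f'(s).
f'(s) = 2s - 3.572
s_0 = 3.190000: f = -5.558580, f' = 2.808000 → s_1 = 3.190000 - (-5.558580)/(2.808000) = 5.169551
s_1 = 5.169551: f = 3.918623, f' = 6.767103 → s_2 = 5.169551 - (3.918623)/(6.767103) = 4.590482

4.5905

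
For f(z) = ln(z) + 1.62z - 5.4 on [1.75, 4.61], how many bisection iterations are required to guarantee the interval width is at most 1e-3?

Initial width b − a = 4.61 − 1.75 = 2.860000.
After n steps the width is (b−a)/2^n; need (b−a)/2^n ≤ 1e-3.
So n ≥ log₂(2.860000/1e-3) = log₂(2860.0000) ≈ 11.4818.
Hence n = 12.

12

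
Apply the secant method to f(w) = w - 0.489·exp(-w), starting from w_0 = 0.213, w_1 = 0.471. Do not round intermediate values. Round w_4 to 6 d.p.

f(w_0) = -0.182188, f(w_1) = 0.165679
w_2 = 0.471000 - (0.165679)·(0.471000 - 0.213000)/(0.165679 - (-0.182188)) = 0.348122; f(w_2) = 0.002882
w_3 = 0.348122 - (0.002882)·(0.348122 - 0.471000)/(0.002882 - (0.165679)) = 0.345947; f(w_3) = -0.000045
w_4 = 0.345947 - (-0.000045)·(0.345947 - 0.348122)/(-0.000045 - (0.002882)) = 0.345980; f(w_4) = 0.000000

0.345980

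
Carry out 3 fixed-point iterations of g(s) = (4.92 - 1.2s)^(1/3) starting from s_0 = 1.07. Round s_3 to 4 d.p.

1.4698

s_1 = g(1.070000) = 1.537711
s_2 = g(1.537711) = 1.454130
s_3 = g(1.454130) = 1.469772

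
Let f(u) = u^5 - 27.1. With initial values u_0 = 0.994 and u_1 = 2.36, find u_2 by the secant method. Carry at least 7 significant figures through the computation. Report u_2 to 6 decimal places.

f(u_0) = -26.129642, f(u_1) = 46.108248
u_2 = 2.360000 - (46.108248)·(2.360000 - 0.994000)/(46.108248 - (-26.129642)) = 1.488105; f(u_2) = -19.802609

1.488105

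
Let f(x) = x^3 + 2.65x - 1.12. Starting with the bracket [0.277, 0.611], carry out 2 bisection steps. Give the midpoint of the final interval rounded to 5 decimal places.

0.40225

f(0.277000) = -0.364696, f(0.611000) = 0.727249 (opposite signs)
step 1: m = 0.444000, f(m) = 0.144128 > 0 → root in [0.277000, 0.444000]
step 2: m = 0.360500, f(m) = -0.117824 < 0 → root in [0.360500, 0.444000]
Midpoint of [0.360500, 0.444000] = 0.402250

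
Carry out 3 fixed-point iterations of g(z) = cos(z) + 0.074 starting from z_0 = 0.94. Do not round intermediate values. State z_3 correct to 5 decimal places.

0.72518

z_1 = g(0.940000) = 0.663788
z_2 = g(0.663788) = 0.861664
z_3 = g(0.861664) = 0.725175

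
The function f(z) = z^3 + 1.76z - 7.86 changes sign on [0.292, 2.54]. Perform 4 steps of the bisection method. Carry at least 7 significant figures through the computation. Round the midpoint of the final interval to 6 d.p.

1.626750

f(0.292000) = -7.321183, f(2.540000) = 12.997464 (opposite signs)
step 1: m = 1.416000, f(m) = -2.528681 < 0 → root in [1.416000, 2.540000]
step 2: m = 1.978000, f(m) = 3.360173 > 0 → root in [1.416000, 1.978000]
step 3: m = 1.697000, f(m) = 0.013756 > 0 → root in [1.416000, 1.697000]
step 4: m = 1.556500, f(m) = -1.349640 < 0 → root in [1.556500, 1.697000]
Midpoint of [1.556500, 1.697000] = 1.626750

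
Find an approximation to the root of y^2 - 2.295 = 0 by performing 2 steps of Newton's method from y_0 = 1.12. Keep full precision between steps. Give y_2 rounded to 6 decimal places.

1.516456

f'(y) = 2y
y_0 = 1.120000: f = -1.040600, f' = 2.240000 → y_1 = 1.120000 - (-1.040600)/(2.240000) = 1.584554
y_1 = 1.584554: f = 0.215810, f' = 3.169107 → y_2 = 1.584554 - (0.215810)/(3.169107) = 1.516456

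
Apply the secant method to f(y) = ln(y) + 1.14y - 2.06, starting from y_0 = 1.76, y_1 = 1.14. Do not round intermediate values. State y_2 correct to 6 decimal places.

f(y_0) = 0.511714, f(y_1) = -0.629372
y_2 = 1.140000 - (-0.629372)·(1.140000 - 1.760000)/(-0.629372 - (0.511714)) = 1.481964; f(y_2) = 0.022808

1.481964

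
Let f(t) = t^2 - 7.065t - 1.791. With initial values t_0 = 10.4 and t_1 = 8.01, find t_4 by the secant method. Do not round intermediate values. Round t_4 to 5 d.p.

7.31039

f(t_0) = 32.893000, f(t_1) = 5.778450
t_2 = 8.010000 - (5.778450)·(8.010000 - 10.400000)/(5.778450 - (32.893000)) = 7.500661; f(t_2) = 1.476746
t_3 = 7.500661 - (1.476746)·(7.500661 - 8.010000)/(1.476746 - (5.778450)) = 7.325808; f(t_3) = 0.119633
t_4 = 7.325808 - (0.119633)·(7.325808 - 7.500661)/(0.119633 - (1.476746)) = 7.310395; f(t_4) = 0.002933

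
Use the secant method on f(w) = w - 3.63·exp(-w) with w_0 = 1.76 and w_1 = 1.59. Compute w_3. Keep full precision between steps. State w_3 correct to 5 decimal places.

Secant update: w_(k+1) = w_k − f(w_k)·(w_k − w_(k-1))/(f(w_k) − f(w_(k-1))).
f(w_0) = 1.135477, f(w_1) = 0.849750
w_2 = 1.590000 - (0.849750)·(1.590000 - 1.760000)/(0.849750 - (1.135477)) = 1.084421; f(w_2) = -0.142872
w_3 = 1.084421 - (-0.142872)·(1.084421 - 1.590000)/(-0.142872 - (0.849750)) = 1.157191; f(w_3) = 0.016036

1.15719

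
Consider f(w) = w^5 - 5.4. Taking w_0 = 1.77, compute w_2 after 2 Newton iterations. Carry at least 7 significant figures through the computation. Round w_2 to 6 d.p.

1.419971

f'(w) = 5w^4
w_0 = 1.770000: f = 11.972660, f' = 49.075312 → w_1 = 1.770000 - (11.972660)/(49.075312) = 1.526035
w_1 = 1.526035: f = 2.876037, f' = 27.116144 → w_2 = 1.526035 - (2.876037)/(27.116144) = 1.419971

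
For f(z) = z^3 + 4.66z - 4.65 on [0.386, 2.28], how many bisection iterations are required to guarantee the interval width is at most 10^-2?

8

Initial width b − a = 2.28 − 0.386 = 1.894000.
After n steps the width is (b−a)/2^n; need (b−a)/2^n ≤ 10^-2.
So n ≥ log₂(1.894000/10^-2) = log₂(189.4000) ≈ 7.5653.
Hence n = 8.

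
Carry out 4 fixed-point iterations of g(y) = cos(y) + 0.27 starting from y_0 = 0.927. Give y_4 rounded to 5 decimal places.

y_1 = g(0.927000) = 0.870236
y_2 = g(0.870236) = 0.914646
y_3 = g(0.914646) = 0.880071
y_4 = g(0.880071) = 0.907096

0.90710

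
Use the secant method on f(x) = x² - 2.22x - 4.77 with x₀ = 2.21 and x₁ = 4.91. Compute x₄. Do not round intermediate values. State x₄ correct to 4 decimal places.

3.5671

Secant update: x_(k+1) = x_k − f(x_k)·(x_k − x_(k-1))/(f(x_k) − f(x_(k-1))).
f(x_0) = -4.792100, f(x_1) = 8.437900
x_2 = 4.910000 - (8.437900)·(4.910000 - 2.210000)/(8.437900 - (-4.792100)) = 3.187980; f(x_2) = -1.684101
x_3 = 3.187980 - (-1.684101)·(3.187980 - 4.910000)/(-1.684101 - (8.437900)) = 3.474490; f(x_3) = -0.411288
x_4 = 3.474490 - (-0.411288)·(3.474490 - 3.187980)/(-0.411288 - (-1.684101)) = 3.567071; f(x_4) = 0.035097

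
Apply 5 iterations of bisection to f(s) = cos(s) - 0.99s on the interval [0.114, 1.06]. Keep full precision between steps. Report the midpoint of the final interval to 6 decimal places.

0.749594

f(0.114000) = 0.880649, f(1.060000) = -0.560528 (opposite signs)
step 1: m = 0.587000, f(m) = 0.251476 > 0 → root in [0.587000, 1.060000]
step 2: m = 0.823500, f(m) = -0.135607 < 0 → root in [0.587000, 0.823500]
step 3: m = 0.705250, f(m) = 0.063252 > 0 → root in [0.705250, 0.823500]
step 4: m = 0.764375, f(m) = -0.034916 < 0 → root in [0.705250, 0.764375]
step 5: m = 0.734813, f(m) = 0.014492 > 0 → root in [0.734813, 0.764375]
Midpoint of [0.734813, 0.764375] = 0.749594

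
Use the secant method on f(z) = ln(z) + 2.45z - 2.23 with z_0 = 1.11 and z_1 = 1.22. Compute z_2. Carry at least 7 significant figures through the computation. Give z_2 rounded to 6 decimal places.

f(z_0) = 0.593860, f(z_1) = 0.957851
z_2 = 1.220000 - (0.957851)·(1.220000 - 1.110000)/(0.957851 - (0.593860)) = 0.930532; f(z_2) = -0.022194

0.930532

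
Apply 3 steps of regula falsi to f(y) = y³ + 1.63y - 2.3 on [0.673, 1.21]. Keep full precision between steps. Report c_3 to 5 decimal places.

False-position update: c = (a·f(b) − b·f(a))/(f(b) − f(a)); replace the endpoint whose sign matches f(c).
f(0.673000) = -0.898189, f(1.210000) = 1.443861
step 1: c = 0.878942, f(c) = -0.188306 < 0 → new bracket [0.878942, 1.210000]
step 2: c = 0.917137, f(c) = -0.033625 < 0 → new bracket [0.917137, 1.210000]
step 3: c = 0.923802, f(c) = -0.005820 < 0 → new bracket [0.923802, 1.210000]

0.92380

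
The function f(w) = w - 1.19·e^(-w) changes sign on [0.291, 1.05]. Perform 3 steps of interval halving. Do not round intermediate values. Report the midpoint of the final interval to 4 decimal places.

0.6231

f(0.291000) = -0.598544, f(1.050000) = 0.633574 (opposite signs)
step 1: m = 0.670500, f(m) = 0.061871 > 0 → root in [0.291000, 0.670500]
step 2: m = 0.480750, f(m) = -0.255050 < 0 → root in [0.480750, 0.670500]
step 3: m = 0.575625, f(m) = -0.093575 < 0 → root in [0.575625, 0.670500]
Midpoint of [0.575625, 0.670500] = 0.623063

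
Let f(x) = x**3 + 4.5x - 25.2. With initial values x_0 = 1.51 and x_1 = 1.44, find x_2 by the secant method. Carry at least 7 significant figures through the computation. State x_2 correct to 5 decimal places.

2.86672

Secant update: x_(k+1) = x_k − f(x_k)·(x_k − x_(k-1))/(f(x_k) − f(x_(k-1))).
f(x_0) = -14.962049, f(x_1) = -15.734016
x_2 = 1.440000 - (-15.734016)·(1.440000 - 1.510000)/(-15.734016 - (-14.962049)) = 2.866720; f(x_2) = 11.259198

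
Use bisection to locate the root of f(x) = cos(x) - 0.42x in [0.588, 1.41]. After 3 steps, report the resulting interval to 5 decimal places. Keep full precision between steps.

[0.99900, 1.10175]

f(0.588000) = 0.585092, f(1.410000) = -0.432096 (opposite signs)
step 1: m = 0.999000, f(m) = 0.121564 > 0 → root in [0.999000, 1.410000]
step 2: m = 1.204500, f(m) = -0.147730 < 0 → root in [0.999000, 1.204500]
step 3: m = 1.101750, f(m) = -0.010699 < 0 → root in [0.999000, 1.101750]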